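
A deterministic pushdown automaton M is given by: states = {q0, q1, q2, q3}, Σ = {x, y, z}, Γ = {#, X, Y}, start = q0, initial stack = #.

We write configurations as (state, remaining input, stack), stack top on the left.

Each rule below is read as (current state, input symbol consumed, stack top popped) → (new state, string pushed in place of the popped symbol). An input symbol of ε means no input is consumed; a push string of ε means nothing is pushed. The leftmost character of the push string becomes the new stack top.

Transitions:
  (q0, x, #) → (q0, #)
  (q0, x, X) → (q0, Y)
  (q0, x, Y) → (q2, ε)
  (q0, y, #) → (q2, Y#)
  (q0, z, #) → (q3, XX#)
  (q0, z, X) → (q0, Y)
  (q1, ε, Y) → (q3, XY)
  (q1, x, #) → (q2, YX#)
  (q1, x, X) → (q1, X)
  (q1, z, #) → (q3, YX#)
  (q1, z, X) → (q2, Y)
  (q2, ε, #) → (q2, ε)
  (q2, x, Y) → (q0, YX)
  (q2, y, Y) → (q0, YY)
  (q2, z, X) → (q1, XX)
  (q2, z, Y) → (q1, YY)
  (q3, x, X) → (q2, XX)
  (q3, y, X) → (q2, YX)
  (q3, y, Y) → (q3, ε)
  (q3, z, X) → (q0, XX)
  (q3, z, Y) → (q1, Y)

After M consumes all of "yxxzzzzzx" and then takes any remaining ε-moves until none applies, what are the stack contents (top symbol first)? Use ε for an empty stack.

(q0, yxxzzzzzx, #)
  read y, top #: go to q2, push Y# → (q2, xxzzzzzx, Y#)
  read x, top Y: go to q0, push YX → (q0, xzzzzzx, YX#)
  read x, top Y: go to q2, push ε → (q2, zzzzzx, X#)
  read z, top X: go to q1, push XX → (q1, zzzzx, XX#)
  read z, top X: go to q2, push Y → (q2, zzzx, YX#)
  read z, top Y: go to q1, push YY → (q1, zzx, YYX#)
  ε-move, top Y: go to q3, push XY → (q3, zzx, XYYX#)
  read z, top X: go to q0, push XX → (q0, zx, XXYYX#)
  read z, top X: go to q0, push Y → (q0, x, YXYYX#)
  read x, top Y: go to q2, push ε → (q2, ε, XYYX#)
All input consumed in state q2 with stack XYYX#.

XYYX#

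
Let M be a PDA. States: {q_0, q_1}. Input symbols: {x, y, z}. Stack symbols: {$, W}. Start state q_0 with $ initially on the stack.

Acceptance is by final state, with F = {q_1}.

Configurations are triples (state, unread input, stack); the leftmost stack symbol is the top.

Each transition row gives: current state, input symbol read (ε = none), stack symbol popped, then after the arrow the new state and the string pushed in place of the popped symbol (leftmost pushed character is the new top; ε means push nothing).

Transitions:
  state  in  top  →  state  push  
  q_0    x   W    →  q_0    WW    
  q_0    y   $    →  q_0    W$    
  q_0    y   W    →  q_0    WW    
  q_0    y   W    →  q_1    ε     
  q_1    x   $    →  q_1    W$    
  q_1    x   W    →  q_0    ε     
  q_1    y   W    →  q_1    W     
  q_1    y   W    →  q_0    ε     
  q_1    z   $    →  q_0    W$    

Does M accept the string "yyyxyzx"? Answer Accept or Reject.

No computation consumes all input and reaches a final state.

Reject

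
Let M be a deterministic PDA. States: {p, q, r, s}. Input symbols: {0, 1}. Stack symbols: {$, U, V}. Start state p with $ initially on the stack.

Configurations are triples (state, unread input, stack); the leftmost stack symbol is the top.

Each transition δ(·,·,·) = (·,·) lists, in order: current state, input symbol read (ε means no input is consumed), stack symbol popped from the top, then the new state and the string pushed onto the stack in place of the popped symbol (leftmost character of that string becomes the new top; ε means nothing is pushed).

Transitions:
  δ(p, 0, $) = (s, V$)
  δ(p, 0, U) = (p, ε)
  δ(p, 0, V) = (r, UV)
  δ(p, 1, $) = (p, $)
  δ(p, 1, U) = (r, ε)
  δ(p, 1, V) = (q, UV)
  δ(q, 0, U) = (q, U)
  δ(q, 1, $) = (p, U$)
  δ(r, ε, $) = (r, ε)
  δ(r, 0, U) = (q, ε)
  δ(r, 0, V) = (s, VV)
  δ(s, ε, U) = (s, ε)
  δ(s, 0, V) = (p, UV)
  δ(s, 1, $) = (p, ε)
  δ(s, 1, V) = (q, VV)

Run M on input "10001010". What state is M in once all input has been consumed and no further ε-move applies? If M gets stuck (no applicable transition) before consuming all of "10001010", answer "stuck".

(p, 10001010, $)
  read 1, top $: go to p, push $ → (p, 0001010, $)
  read 0, top $: go to s, push V$ → (s, 001010, V$)
  read 0, top V: go to p, push UV → (p, 01010, UV$)
  read 0, top U: go to p, push ε → (p, 1010, V$)
  read 1, top V: go to q, push UV → (q, 010, UV$)
  read 0, top U: go to q, push U → (q, 10, UV$)
No transition for (q, 1, top U); M blocks with input 10 remaining.

stuck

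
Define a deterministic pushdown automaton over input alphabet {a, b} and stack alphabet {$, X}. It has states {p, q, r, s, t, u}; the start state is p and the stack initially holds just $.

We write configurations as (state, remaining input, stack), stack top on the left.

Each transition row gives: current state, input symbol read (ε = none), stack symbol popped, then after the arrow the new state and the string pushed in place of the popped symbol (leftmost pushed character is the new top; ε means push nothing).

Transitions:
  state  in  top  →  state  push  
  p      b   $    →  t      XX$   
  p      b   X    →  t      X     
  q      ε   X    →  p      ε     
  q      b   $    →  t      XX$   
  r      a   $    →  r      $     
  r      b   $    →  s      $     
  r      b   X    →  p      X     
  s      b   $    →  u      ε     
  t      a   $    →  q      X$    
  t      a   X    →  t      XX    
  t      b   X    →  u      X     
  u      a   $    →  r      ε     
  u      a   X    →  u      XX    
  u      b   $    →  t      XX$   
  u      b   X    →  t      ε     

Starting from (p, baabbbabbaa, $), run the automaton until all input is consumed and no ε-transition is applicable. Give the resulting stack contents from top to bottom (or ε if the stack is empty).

(p, baabbbabbaa, $)
  read b, top $: go to t, push XX$ → (t, aabbbabbaa, XX$)
  read a, top X: go to t, push XX → (t, abbbabbaa, XXX$)
  read a, top X: go to t, push XX → (t, bbbabbaa, XXXX$)
  read b, top X: go to u, push X → (u, bbabbaa, XXXX$)
  read b, top X: go to t, push ε → (t, babbaa, XXX$)
  read b, top X: go to u, push X → (u, abbaa, XXX$)
  read a, top X: go to u, push XX → (u, bbaa, XXXX$)
  read b, top X: go to t, push ε → (t, baa, XXX$)
  read b, top X: go to u, push X → (u, aa, XXX$)
  read a, top X: go to u, push XX → (u, a, XXXX$)
  read a, top X: go to u, push XX → (u, ε, XXXXX$)
All input consumed in state u with stack XXXXX$.

XXXXX$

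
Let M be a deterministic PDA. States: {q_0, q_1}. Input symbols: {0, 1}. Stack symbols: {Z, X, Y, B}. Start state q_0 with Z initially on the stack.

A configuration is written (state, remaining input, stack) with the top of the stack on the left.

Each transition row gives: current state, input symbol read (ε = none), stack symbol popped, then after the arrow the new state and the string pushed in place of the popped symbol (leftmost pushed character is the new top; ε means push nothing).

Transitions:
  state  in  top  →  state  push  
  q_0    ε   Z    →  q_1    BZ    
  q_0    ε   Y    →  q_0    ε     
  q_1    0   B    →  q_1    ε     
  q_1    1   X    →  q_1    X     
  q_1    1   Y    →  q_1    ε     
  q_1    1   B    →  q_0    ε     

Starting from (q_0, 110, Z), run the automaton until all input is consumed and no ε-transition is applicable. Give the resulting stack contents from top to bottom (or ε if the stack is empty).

(q_0, 110, Z) ⊢ (q_1, 110, BZ) ⊢ (q_0, 10, Z) ⊢ (q_1, 10, BZ) ⊢ (q_0, 0, Z) ⊢ (q_1, 0, BZ) ⊢ (q_1, ε, Z)
All input consumed in state q_1 with stack Z.

Z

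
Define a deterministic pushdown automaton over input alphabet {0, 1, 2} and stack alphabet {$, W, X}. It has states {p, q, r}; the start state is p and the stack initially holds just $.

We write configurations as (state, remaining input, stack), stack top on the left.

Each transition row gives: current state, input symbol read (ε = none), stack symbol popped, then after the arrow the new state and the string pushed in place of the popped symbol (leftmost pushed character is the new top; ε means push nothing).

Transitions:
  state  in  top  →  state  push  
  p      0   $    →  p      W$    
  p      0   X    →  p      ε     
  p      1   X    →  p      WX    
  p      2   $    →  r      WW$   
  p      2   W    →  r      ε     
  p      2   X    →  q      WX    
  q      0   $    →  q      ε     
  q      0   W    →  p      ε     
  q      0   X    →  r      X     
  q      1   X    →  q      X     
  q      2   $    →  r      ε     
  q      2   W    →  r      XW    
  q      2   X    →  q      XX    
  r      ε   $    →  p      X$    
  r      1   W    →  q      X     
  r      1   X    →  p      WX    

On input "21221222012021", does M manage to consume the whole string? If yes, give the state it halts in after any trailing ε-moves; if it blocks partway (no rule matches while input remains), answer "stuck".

(p, 21221222012021, $)
  read 2, top $: go to r, push WW$ → (r, 1221222012021, WW$)
  read 1, top W: go to q, push X → (q, 221222012021, XW$)
  read 2, top X: go to q, push XX → (q, 21222012021, XXW$)
  read 2, top X: go to q, push XX → (q, 1222012021, XXXW$)
  read 1, top X: go to q, push X → (q, 222012021, XXXW$)
  read 2, top X: go to q, push XX → (q, 22012021, XXXXW$)
  read 2, top X: go to q, push XX → (q, 2012021, XXXXXW$)
  read 2, top X: go to q, push XX → (q, 012021, XXXXXXW$)
  read 0, top X: go to r, push X → (r, 12021, XXXXXXW$)
  read 1, top X: go to p, push WX → (p, 2021, WXXXXXXW$)
  read 2, top W: go to r, push ε → (r, 021, XXXXXXW$)
No transition for (r, 0, top X); M blocks with input 021 remaining.

stuck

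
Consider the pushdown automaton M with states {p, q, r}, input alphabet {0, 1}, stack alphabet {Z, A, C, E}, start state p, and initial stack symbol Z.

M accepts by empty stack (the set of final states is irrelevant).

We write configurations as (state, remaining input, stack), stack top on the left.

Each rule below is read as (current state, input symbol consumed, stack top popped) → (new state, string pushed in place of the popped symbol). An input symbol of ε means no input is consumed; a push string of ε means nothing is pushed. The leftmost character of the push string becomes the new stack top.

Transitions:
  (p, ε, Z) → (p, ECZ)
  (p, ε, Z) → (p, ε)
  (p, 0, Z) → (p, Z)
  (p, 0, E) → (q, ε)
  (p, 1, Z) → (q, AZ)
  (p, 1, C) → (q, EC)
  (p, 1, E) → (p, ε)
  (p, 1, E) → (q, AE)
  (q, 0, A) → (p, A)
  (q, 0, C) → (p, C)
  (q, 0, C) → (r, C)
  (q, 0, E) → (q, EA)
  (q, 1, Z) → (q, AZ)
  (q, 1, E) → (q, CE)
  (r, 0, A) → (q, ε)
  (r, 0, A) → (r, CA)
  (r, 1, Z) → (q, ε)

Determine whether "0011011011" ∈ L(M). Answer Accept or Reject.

No computation consumes all input and empties the stack.

Reject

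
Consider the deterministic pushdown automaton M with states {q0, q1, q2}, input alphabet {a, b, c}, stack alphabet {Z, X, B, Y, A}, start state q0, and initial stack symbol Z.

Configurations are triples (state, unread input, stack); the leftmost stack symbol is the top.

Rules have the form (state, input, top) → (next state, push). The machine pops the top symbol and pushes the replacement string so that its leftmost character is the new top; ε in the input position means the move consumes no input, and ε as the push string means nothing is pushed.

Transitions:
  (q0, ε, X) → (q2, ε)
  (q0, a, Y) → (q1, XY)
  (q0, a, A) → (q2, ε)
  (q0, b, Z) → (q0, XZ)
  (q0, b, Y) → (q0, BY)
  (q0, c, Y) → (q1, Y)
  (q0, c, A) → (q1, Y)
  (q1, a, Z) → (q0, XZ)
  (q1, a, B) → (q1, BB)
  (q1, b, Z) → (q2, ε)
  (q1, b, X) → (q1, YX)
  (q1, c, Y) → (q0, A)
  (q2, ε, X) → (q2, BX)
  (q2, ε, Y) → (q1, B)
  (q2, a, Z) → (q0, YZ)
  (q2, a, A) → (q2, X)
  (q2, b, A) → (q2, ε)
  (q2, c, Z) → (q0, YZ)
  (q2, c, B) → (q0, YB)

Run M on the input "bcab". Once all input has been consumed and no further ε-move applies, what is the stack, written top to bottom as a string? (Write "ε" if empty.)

YXYZ

(q0, bcab, Z)
  read b, top Z: go to q0, push XZ → (q0, cab, XZ)
  ε-move, top X: go to q2, push ε → (q2, cab, Z)
  read c, top Z: go to q0, push YZ → (q0, ab, YZ)
  read a, top Y: go to q1, push XY → (q1, b, XYZ)
  read b, top X: go to q1, push YX → (q1, ε, YXYZ)
All input consumed in state q1 with stack YXYZ.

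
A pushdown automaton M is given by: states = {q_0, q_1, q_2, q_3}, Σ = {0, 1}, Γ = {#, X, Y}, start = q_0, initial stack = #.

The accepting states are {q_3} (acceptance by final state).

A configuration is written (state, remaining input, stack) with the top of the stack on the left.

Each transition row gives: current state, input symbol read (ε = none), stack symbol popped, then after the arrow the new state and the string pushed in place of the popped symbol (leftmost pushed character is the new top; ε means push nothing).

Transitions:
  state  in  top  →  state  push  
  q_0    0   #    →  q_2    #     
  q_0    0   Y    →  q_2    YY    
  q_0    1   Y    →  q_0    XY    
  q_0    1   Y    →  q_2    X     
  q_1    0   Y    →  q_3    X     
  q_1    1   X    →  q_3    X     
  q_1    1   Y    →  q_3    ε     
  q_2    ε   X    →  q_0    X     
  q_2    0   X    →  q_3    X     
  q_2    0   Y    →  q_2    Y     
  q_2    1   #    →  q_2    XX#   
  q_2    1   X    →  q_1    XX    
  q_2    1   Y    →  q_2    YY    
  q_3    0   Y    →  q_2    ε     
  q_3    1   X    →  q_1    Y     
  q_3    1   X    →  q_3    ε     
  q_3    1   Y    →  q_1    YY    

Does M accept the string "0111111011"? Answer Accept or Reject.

One accepting computation: (q_0, 0111111011, #) ⊢ (q_2, 111111011, #) ⊢ (q_2, 11111011, XX#) ⊢ (q_1, 1111011, XXX#) ⊢ (q_3, 111011, XXX#) ⊢ (q_1, 11011, YXX#) ⊢ (q_3, 1011, XX#) ⊢ (q_1, 011, YX#) ⊢ (q_3, 11, XX#) ⊢ (q_1, 1, YX#) ⊢ (q_3, ε, X#)
All input consumed and state q_3 ∈ F.

Accept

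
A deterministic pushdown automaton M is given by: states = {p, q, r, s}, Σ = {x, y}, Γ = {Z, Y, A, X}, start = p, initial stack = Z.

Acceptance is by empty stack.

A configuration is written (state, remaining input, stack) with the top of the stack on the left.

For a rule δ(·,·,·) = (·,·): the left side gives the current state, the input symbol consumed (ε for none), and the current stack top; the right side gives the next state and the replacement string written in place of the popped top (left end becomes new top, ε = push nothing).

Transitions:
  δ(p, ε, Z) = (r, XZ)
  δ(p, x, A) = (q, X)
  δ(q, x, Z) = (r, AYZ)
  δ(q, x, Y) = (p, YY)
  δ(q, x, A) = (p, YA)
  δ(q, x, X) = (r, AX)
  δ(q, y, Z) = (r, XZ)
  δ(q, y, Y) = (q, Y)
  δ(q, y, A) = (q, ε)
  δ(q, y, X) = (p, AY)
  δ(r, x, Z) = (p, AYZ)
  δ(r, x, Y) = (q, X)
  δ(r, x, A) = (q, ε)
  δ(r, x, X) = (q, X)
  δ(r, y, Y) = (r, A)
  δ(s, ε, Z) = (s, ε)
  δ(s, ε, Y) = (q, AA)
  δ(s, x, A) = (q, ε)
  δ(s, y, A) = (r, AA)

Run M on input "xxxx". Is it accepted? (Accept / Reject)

(p, xxxx, Z)
  ε-move, top Z: go to r, push XZ → (r, xxxx, XZ)
  read x, top X: go to q, push X → (q, xxx, XZ)
  read x, top X: go to r, push AX → (r, xx, AXZ)
  read x, top A: go to q, push ε → (q, x, XZ)
  read x, top X: go to r, push AX → (r, ε, AXZ)
All input consumed; stack is AXZ, not empty, and no further ε-move applies.

Reject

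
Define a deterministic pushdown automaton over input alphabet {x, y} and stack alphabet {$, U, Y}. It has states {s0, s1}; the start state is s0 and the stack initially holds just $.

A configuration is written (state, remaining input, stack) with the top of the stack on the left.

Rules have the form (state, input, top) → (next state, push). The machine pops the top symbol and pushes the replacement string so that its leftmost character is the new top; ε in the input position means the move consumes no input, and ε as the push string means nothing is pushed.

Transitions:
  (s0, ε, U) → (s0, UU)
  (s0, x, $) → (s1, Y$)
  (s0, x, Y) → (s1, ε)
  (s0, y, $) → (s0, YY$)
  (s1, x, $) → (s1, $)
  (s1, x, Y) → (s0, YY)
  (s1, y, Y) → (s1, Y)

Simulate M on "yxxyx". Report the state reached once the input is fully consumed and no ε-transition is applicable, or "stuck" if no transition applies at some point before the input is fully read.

(s0, yxxyx, $) ⊢ (s0, xxyx, YY$) ⊢ (s1, xyx, Y$) ⊢ (s0, yx, YY$)
No transition for (s0, y, top Y); M blocks with input yx remaining.

stuck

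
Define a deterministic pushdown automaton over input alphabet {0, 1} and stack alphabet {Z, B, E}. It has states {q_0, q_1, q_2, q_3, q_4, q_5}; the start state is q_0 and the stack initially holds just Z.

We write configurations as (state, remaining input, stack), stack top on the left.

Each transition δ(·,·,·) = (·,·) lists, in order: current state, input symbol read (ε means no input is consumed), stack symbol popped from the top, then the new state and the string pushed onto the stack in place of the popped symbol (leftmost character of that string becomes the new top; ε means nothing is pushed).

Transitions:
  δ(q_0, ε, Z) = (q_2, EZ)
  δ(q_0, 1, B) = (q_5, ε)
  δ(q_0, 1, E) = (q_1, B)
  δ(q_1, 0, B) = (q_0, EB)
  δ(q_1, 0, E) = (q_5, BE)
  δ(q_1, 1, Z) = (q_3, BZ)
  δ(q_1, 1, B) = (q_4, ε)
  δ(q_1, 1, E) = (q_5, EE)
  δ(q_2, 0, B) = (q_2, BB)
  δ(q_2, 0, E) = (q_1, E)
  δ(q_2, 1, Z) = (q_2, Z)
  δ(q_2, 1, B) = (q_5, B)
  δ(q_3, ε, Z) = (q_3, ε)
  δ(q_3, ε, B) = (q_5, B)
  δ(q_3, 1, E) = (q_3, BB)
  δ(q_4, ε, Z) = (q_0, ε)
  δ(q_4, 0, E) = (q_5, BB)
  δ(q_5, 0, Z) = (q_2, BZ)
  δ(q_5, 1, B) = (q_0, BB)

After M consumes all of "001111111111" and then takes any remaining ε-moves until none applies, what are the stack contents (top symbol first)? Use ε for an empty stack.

BEZ

(q_0, 001111111111, Z) ⊢ (q_2, 001111111111, EZ) ⊢ (q_1, 01111111111, EZ) ⊢ (q_5, 1111111111, BEZ) ⊢ (q_0, 111111111, BBEZ) ⊢ (q_5, 11111111, BEZ) ⊢ (q_0, 1111111, BBEZ) ⊢ (q_5, 111111, BEZ) ⊢ (q_0, 11111, BBEZ) ⊢ (q_5, 1111, BEZ) ⊢ (q_0, 111, BBEZ) ⊢ (q_5, 11, BEZ) ⊢ (q_0, 1, BBEZ) ⊢ (q_5, ε, BEZ)
All input consumed in state q_5 with stack BEZ.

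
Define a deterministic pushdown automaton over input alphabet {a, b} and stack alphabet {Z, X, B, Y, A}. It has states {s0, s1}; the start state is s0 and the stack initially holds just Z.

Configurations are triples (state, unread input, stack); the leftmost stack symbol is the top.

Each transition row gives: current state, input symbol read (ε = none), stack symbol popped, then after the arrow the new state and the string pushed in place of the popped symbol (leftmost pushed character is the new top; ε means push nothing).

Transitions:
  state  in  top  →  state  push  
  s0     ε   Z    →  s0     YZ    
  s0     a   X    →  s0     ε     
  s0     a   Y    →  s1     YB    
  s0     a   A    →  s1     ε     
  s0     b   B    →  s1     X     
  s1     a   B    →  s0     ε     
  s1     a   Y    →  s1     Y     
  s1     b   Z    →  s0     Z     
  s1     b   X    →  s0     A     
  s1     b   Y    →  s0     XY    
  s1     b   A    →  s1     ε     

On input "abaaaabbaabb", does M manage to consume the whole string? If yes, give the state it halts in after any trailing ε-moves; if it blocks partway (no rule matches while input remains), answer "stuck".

(s0, abaaaabbaabb, Z)
  ε-move, top Z: go to s0, push YZ → (s0, abaaaabbaabb, YZ)
  read a, top Y: go to s1, push YB → (s1, baaaabbaabb, YBZ)
  read b, top Y: go to s0, push XY → (s0, aaaabbaabb, XYBZ)
  read a, top X: go to s0, push ε → (s0, aaabbaabb, YBZ)
  read a, top Y: go to s1, push YB → (s1, aabbaabb, YBBZ)
  read a, top Y: go to s1, push Y → (s1, abbaabb, YBBZ)
  read a, top Y: go to s1, push Y → (s1, bbaabb, YBBZ)
  read b, top Y: go to s0, push XY → (s0, baabb, XYBBZ)
No transition for (s0, b, top X); M blocks with input baabb remaining.

stuck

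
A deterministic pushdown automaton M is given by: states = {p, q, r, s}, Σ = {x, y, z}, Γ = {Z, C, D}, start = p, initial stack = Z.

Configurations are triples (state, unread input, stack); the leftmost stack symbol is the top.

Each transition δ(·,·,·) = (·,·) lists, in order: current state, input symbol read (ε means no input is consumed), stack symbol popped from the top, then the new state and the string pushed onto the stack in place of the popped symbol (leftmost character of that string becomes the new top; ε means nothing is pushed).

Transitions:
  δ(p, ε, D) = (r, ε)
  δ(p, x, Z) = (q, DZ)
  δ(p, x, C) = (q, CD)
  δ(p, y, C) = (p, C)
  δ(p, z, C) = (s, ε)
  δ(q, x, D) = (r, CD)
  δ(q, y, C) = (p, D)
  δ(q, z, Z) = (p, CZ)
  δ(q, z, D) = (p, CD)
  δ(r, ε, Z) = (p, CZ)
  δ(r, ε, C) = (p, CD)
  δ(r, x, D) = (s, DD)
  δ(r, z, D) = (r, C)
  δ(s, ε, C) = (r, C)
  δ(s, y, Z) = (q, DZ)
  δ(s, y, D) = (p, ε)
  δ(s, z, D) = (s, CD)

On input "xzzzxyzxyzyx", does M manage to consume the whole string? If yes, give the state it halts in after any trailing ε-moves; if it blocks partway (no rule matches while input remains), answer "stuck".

q

(p, xzzzxyzxyzyx, Z)
  read x, top Z: go to q, push DZ → (q, zzzxyzxyzyx, DZ)
  read z, top D: go to p, push CD → (p, zzxyzxyzyx, CDZ)
  read z, top C: go to s, push ε → (s, zxyzxyzyx, DZ)
  read z, top D: go to s, push CD → (s, xyzxyzyx, CDZ)
  ε-move, top C: go to r, push C → (r, xyzxyzyx, CDZ)
  ε-move, top C: go to p, push CD → (p, xyzxyzyx, CDDZ)
  read x, top C: go to q, push CD → (q, yzxyzyx, CDDDZ)
  read y, top C: go to p, push D → (p, zxyzyx, DDDDZ)
  ε-move, top D: go to r, push ε → (r, zxyzyx, DDDZ)
  read z, top D: go to r, push C → (r, xyzyx, CDDZ)
  ε-move, top C: go to p, push CD → (p, xyzyx, CDDDZ)
  read x, top C: go to q, push CD → (q, yzyx, CDDDDZ)
  read y, top C: go to p, push D → (p, zyx, DDDDDZ)
  ε-move, top D: go to r, push ε → (r, zyx, DDDDZ)
  read z, top D: go to r, push C → (r, yx, CDDDZ)
  ε-move, top C: go to p, push CD → (p, yx, CDDDDZ)
  read y, top C: go to p, push C → (p, x, CDDDDZ)
  read x, top C: go to q, push CD → (q, ε, CDDDDDZ)
All input consumed; M is in state q.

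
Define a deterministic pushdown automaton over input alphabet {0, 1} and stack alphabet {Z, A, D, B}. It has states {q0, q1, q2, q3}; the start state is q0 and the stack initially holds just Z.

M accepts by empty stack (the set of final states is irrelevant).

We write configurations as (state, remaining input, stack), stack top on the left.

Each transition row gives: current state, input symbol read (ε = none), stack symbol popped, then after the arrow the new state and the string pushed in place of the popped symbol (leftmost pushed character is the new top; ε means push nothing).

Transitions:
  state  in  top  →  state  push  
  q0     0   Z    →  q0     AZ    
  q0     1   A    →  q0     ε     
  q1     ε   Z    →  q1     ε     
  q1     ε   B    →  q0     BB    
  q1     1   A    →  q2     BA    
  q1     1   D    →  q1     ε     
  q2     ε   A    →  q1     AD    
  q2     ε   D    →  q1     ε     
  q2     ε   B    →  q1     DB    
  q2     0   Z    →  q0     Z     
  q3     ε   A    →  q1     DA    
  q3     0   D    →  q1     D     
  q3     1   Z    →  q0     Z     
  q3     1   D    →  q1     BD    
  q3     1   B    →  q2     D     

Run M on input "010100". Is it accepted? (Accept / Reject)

(q0, 010100, Z)
  read 0, top Z: go to q0, push AZ → (q0, 10100, AZ)
  read 1, top A: go to q0, push ε → (q0, 0100, Z)
  read 0, top Z: go to q0, push AZ → (q0, 100, AZ)
  read 1, top A: go to q0, push ε → (q0, 00, Z)
  read 0, top Z: go to q0, push AZ → (q0, 0, AZ)
No transition applies at (q0, 0, AZ); input not fully consumed.

Reject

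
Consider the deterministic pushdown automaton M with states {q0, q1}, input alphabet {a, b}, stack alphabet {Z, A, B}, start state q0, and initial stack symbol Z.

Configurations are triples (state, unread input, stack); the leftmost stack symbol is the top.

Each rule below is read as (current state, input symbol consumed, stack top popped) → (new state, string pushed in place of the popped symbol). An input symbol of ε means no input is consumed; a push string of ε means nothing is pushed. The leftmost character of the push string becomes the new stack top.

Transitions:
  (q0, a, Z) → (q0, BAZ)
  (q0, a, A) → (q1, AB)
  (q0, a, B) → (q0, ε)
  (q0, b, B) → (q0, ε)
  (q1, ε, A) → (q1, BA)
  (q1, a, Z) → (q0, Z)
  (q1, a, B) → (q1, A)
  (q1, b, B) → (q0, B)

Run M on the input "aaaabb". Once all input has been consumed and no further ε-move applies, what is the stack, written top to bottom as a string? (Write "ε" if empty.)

(q0, aaaabb, Z) ⊢ (q0, aaabb, BAZ) ⊢ (q0, aabb, AZ) ⊢ (q1, abb, ABZ) ⊢ (q1, abb, BABZ) ⊢ (q1, bb, AABZ) ⊢ (q1, bb, BAABZ) ⊢ (q0, b, BAABZ) ⊢ (q0, ε, AABZ)
All input consumed in state q0 with stack AABZ.

AABZ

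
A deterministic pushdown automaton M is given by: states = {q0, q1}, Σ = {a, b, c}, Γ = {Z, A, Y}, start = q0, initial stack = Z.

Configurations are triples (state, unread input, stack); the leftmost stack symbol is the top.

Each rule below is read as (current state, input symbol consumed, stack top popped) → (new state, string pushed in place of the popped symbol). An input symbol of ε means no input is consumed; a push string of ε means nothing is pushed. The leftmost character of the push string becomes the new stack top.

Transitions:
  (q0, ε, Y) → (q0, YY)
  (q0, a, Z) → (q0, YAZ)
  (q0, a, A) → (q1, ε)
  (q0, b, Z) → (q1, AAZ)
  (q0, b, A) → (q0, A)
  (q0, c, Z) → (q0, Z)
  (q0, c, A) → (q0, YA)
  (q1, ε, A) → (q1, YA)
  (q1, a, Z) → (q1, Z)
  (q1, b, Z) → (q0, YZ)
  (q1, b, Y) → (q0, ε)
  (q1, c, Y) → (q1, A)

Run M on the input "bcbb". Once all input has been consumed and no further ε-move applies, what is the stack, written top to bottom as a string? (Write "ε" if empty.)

(q0, bcbb, Z)
  read b, top Z: go to q1, push AAZ → (q1, cbb, AAZ)
  ε-move, top A: go to q1, push YA → (q1, cbb, YAAZ)
  read c, top Y: go to q1, push A → (q1, bb, AAAZ)
  ε-move, top A: go to q1, push YA → (q1, bb, YAAAZ)
  read b, top Y: go to q0, push ε → (q0, b, AAAZ)
  read b, top A: go to q0, push A → (q0, ε, AAAZ)
All input consumed in state q0 with stack AAAZ.

AAAZ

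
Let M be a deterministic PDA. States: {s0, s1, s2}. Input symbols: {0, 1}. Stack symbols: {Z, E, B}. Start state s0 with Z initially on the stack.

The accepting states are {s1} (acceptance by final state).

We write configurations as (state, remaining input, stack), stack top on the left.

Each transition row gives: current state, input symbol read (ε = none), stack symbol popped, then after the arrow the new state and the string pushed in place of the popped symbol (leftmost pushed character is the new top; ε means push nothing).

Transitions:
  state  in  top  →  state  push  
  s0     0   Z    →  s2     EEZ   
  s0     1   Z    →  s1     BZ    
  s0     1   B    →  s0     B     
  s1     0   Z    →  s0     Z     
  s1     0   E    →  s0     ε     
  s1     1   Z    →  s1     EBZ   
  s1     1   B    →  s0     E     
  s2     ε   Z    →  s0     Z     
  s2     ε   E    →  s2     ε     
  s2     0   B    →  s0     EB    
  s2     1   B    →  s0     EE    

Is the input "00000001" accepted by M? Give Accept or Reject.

Accept

(s0, 00000001, Z) ⊢ (s2, 0000001, EEZ) ⊢ (s2, 0000001, EZ) ⊢ (s2, 0000001, Z) ⊢ (s0, 0000001, Z) ⊢ (s2, 000001, EEZ) ⊢ (s2, 000001, EZ) ⊢ (s2, 000001, Z) ⊢ (s0, 000001, Z) ⊢ (s2, 00001, EEZ) ⊢ (s2, 00001, EZ) ⊢ (s2, 00001, Z) ⊢ (s0, 00001, Z) ⊢ (s2, 0001, EEZ) ⊢ (s2, 0001, EZ) ⊢ (s2, 0001, Z) ⊢ (s0, 0001, Z) ⊢ (s2, 001, EEZ) ⊢ (s2, 001, EZ) ⊢ (s2, 001, Z) ⊢ (s0, 001, Z) ⊢ (s2, 01, EEZ) ⊢ (s2, 01, EZ) ⊢ (s2, 01, Z) ⊢ (s0, 01, Z) ⊢ (s2, 1, EEZ) ⊢ (s2, 1, EZ) ⊢ (s2, 1, Z) ⊢ (s0, 1, Z) ⊢ (s1, ε, BZ)
All input consumed; state s1 ∈ F.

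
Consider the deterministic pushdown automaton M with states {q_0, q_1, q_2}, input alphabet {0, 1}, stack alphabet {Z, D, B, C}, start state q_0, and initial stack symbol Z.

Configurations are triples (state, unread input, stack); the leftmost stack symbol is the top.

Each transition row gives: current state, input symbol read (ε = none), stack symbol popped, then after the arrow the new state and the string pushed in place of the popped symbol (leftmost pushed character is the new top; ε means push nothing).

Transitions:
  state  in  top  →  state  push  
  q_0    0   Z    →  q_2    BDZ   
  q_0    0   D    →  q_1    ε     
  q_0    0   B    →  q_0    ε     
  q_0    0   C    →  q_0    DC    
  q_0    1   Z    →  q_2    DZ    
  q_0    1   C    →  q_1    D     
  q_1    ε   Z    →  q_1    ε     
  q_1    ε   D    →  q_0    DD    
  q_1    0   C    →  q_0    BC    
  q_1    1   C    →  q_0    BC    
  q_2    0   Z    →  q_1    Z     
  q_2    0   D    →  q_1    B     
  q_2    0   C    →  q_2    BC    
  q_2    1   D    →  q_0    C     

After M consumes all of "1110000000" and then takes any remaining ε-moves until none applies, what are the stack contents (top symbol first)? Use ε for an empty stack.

(q_0, 1110000000, Z)
  read 1, top Z: go to q_2, push DZ → (q_2, 110000000, DZ)
  read 1, top D: go to q_0, push C → (q_0, 10000000, CZ)
  read 1, top C: go to q_1, push D → (q_1, 0000000, DZ)
  ε-move, top D: go to q_0, push DD → (q_0, 0000000, DDZ)
  read 0, top D: go to q_1, push ε → (q_1, 000000, DZ)
  ε-move, top D: go to q_0, push DD → (q_0, 000000, DDZ)
  read 0, top D: go to q_1, push ε → (q_1, 00000, DZ)
  ε-move, top D: go to q_0, push DD → (q_0, 00000, DDZ)
  read 0, top D: go to q_1, push ε → (q_1, 0000, DZ)
  ε-move, top D: go to q_0, push DD → (q_0, 0000, DDZ)
  read 0, top D: go to q_1, push ε → (q_1, 000, DZ)
  ε-move, top D: go to q_0, push DD → (q_0, 000, DDZ)
  read 0, top D: go to q_1, push ε → (q_1, 00, DZ)
  ε-move, top D: go to q_0, push DD → (q_0, 00, DDZ)
  read 0, top D: go to q_1, push ε → (q_1, 0, DZ)
  ε-move, top D: go to q_0, push DD → (q_0, 0, DDZ)
  read 0, top D: go to q_1, push ε → (q_1, ε, DZ)
  ε-move, top D: go to q_0, push DD → (q_0, ε, DDZ)
All input consumed in state q_0 with stack DDZ.

DDZ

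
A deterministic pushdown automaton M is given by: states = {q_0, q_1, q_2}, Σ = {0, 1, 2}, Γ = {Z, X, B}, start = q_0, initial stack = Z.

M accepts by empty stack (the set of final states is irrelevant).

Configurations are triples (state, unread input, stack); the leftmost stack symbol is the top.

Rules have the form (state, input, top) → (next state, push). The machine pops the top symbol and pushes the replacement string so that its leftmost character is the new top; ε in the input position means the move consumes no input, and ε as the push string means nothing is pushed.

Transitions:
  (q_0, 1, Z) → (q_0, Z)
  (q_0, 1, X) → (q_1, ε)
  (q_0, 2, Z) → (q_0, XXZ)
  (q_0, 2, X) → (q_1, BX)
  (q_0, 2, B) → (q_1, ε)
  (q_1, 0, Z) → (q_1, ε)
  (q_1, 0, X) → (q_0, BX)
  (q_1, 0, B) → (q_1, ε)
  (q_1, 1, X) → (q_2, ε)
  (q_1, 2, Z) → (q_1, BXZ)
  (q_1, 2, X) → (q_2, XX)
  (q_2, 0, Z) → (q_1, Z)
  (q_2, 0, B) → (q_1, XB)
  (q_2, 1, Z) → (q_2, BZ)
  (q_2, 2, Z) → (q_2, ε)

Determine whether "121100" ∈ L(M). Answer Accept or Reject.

Accept

(q_0, 121100, Z) ⊢ (q_0, 21100, Z) ⊢ (q_0, 1100, XXZ) ⊢ (q_1, 100, XZ) ⊢ (q_2, 00, Z) ⊢ (q_1, 0, Z) ⊢ (q_1, ε, ε)
All input consumed and the stack is empty.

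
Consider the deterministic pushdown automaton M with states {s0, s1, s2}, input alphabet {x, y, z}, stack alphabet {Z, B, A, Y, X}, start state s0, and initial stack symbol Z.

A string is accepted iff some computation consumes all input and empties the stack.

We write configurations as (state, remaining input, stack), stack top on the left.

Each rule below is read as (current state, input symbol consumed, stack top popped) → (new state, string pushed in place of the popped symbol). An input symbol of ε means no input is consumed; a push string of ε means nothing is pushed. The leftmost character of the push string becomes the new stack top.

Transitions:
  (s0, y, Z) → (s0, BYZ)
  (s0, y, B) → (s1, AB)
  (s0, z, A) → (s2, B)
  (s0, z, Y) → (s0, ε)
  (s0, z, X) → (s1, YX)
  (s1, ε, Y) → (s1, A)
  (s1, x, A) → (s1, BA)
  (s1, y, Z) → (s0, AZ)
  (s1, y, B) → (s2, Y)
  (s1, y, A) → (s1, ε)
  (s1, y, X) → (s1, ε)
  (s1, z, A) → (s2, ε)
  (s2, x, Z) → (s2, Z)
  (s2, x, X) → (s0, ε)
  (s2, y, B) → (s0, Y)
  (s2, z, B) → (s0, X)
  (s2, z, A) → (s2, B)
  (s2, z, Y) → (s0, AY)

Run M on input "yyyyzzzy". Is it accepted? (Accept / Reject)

(s0, yyyyzzzy, Z)
  read y, top Z: go to s0, push BYZ → (s0, yyyzzzy, BYZ)
  read y, top B: go to s1, push AB → (s1, yyzzzy, ABYZ)
  read y, top A: go to s1, push ε → (s1, yzzzy, BYZ)
  read y, top B: go to s2, push Y → (s2, zzzy, YYZ)
  read z, top Y: go to s0, push AY → (s0, zzy, AYYZ)
  read z, top A: go to s2, push B → (s2, zy, BYYZ)
  read z, top B: go to s0, push X → (s0, y, XYYZ)
No transition applies at (s0, y, XYYZ); input not fully consumed.

Reject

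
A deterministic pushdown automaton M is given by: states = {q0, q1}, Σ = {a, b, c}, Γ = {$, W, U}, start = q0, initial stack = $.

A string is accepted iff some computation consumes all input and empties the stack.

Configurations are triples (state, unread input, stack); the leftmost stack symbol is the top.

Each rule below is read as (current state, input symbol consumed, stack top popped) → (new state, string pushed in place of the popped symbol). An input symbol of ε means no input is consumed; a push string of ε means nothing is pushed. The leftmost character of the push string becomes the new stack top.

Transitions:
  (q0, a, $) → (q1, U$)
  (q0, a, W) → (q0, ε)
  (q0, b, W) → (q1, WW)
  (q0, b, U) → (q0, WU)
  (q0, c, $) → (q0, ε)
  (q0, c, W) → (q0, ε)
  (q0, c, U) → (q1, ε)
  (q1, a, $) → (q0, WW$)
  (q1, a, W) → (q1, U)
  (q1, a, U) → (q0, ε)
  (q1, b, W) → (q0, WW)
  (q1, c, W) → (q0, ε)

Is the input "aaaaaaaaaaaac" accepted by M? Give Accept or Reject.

(q0, aaaaaaaaaaaac, $)
  read a, top $: go to q1, push U$ → (q1, aaaaaaaaaaac, U$)
  read a, top U: go to q0, push ε → (q0, aaaaaaaaaac, $)
  read a, top $: go to q1, push U$ → (q1, aaaaaaaaac, U$)
  read a, top U: go to q0, push ε → (q0, aaaaaaaac, $)
  read a, top $: go to q1, push U$ → (q1, aaaaaaac, U$)
  read a, top U: go to q0, push ε → (q0, aaaaaac, $)
  read a, top $: go to q1, push U$ → (q1, aaaaac, U$)
  read a, top U: go to q0, push ε → (q0, aaaac, $)
  read a, top $: go to q1, push U$ → (q1, aaac, U$)
  read a, top U: go to q0, push ε → (q0, aac, $)
  read a, top $: go to q1, push U$ → (q1, ac, U$)
  read a, top U: go to q0, push ε → (q0, c, $)
  read c, top $: go to q0, push ε → (q0, ε, ε)
All input consumed and the stack is empty.

Accept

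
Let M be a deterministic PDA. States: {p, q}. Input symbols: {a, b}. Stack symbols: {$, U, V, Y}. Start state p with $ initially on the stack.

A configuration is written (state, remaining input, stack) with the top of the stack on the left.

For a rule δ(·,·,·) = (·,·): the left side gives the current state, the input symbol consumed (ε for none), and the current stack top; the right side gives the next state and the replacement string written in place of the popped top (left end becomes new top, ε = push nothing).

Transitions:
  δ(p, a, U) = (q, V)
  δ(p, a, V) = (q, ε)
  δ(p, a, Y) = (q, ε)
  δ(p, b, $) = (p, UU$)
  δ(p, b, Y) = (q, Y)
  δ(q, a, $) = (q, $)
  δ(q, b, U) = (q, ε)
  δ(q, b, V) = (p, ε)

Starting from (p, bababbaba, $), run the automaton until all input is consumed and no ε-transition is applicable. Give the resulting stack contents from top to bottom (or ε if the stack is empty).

(p, bababbaba, $)
  read b, top $: go to p, push UU$ → (p, ababbaba, UU$)
  read a, top U: go to q, push V → (q, babbaba, VU$)
  read b, top V: go to p, push ε → (p, abbaba, U$)
  read a, top U: go to q, push V → (q, bbaba, V$)
  read b, top V: go to p, push ε → (p, baba, $)
  read b, top $: go to p, push UU$ → (p, aba, UU$)
  read a, top U: go to q, push V → (q, ba, VU$)
  read b, top V: go to p, push ε → (p, a, U$)
  read a, top U: go to q, push V → (q, ε, V$)
All input consumed in state q with stack V$.

V$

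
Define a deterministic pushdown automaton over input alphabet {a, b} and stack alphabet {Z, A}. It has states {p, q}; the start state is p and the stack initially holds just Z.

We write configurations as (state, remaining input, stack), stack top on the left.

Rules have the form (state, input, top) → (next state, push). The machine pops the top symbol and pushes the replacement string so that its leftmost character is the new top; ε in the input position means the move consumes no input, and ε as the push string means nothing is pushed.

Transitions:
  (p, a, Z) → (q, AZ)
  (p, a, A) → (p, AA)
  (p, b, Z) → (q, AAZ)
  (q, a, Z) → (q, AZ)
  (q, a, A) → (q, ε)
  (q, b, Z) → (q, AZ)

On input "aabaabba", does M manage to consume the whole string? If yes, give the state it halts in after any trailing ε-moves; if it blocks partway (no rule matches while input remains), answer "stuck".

stuck

(p, aabaabba, Z)
  read a, top Z: go to q, push AZ → (q, abaabba, AZ)
  read a, top A: go to q, push ε → (q, baabba, Z)
  read b, top Z: go to q, push AZ → (q, aabba, AZ)
  read a, top A: go to q, push ε → (q, abba, Z)
  read a, top Z: go to q, push AZ → (q, bba, AZ)
No transition for (q, b, top A); M blocks with input bba remaining.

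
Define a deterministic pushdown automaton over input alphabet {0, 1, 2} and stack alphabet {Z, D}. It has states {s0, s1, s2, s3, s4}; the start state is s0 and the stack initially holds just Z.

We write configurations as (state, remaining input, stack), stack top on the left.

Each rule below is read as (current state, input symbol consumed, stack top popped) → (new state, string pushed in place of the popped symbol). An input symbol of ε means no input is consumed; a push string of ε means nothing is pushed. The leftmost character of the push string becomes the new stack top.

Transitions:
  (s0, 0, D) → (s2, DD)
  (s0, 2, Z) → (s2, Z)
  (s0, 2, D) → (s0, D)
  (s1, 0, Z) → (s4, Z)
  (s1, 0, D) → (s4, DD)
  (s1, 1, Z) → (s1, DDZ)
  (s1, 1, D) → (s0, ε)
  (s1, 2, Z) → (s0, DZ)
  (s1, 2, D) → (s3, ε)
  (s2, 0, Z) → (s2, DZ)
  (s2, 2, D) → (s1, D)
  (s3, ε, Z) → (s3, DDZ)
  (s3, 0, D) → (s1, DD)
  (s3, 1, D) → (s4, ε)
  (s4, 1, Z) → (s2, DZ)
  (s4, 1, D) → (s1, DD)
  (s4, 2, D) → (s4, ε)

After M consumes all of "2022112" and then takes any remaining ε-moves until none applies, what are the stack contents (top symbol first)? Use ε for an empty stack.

(s0, 2022112, Z)
  read 2, top Z: go to s2, push Z → (s2, 022112, Z)
  read 0, top Z: go to s2, push DZ → (s2, 22112, DZ)
  read 2, top D: go to s1, push D → (s1, 2112, DZ)
  read 2, top D: go to s3, push ε → (s3, 112, Z)
  ε-move, top Z: go to s3, push DDZ → (s3, 112, DDZ)
  read 1, top D: go to s4, push ε → (s4, 12, DZ)
  read 1, top D: go to s1, push DD → (s1, 2, DDZ)
  read 2, top D: go to s3, push ε → (s3, ε, DZ)
All input consumed in state s3 with stack DZ.

DZ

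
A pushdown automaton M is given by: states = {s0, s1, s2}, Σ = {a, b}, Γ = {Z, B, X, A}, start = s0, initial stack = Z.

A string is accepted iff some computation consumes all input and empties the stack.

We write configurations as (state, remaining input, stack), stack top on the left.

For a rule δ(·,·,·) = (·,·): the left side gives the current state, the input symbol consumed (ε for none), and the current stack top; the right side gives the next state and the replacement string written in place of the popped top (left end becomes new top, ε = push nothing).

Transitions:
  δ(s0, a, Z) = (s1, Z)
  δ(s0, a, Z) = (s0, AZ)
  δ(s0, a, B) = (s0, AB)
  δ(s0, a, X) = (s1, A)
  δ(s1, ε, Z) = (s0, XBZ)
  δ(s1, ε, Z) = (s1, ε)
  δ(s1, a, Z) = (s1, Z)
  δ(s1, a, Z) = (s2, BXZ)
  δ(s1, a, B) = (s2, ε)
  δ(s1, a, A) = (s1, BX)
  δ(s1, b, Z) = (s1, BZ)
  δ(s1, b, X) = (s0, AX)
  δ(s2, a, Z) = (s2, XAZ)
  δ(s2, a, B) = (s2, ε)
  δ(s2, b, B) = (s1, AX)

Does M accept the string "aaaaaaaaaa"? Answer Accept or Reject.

One accepting computation: (s0, aaaaaaaaaa, Z) ⊢ (s1, aaaaaaaaa, Z) ⊢ (s1, aaaaaaaa, Z) ⊢ (s1, aaaaaaa, Z) ⊢ (s1, aaaaaa, Z) ⊢ (s1, aaaaa, Z) ⊢ (s1, aaaa, Z) ⊢ (s1, aaa, Z) ⊢ (s1, aa, Z) ⊢ (s1, a, Z) ⊢ (s1, ε, Z) ⊢ (s1, ε, ε)
All input consumed and the stack is empty.

Accept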